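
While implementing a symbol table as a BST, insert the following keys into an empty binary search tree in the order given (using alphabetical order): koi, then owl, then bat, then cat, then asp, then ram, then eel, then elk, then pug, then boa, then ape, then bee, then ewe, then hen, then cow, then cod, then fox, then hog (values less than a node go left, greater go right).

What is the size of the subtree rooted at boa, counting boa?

2

koi: root
owl: right child of koi (depth 1)
bat: left child of koi (depth 1)
cat: right child of bat (depth 2)
asp: left child of bat (depth 2)
ram: right child of owl (depth 2)
eel: right child of cat (depth 3)
elk: right child of eel (depth 4)
pug: left child of ram (depth 3)
boa: left child of cat (depth 3)
ape: left child of asp (depth 3)
bee: left child of boa (depth 4)
ewe: right child of elk (depth 5)
hen: right child of ewe (depth 6)
cow: left child of eel (depth 4)
cod: left child of cow (depth 5)
fox: left child of hen (depth 7)
hog: right child of hen (depth 7)

Subtree rooted at boa contains: boa, bee — 2 nodes.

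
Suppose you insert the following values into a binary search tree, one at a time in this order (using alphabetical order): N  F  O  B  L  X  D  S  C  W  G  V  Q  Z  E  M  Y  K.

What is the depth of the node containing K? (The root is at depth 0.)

4

Insert N: tree is empty, so N becomes the root.
Insert F: F < N → go left. Place as left child of N.
Insert O: O > N → go right. Place as right child of N.
Insert B: B < N → go left; B < F → go left. Place as left child of F.
Insert L: L < N → go left; L > F → go right. Place as right child of F.
Insert X: X > N → go right; X > O → go right. Place as right child of O.
Insert D: D < N → go left; D < F → go left; D > B → go right. Place as right child of B.
Insert S: S > N → go right; S > O → go right; S < X → go left. Place as left child of X.
Insert C: C < N → go left; C < F → go left; C > B → go right; C < D → go left. Place as left child of D.
Insert W: W > N → go right; W > O → go right; W < X → go left; W > S → go right. Place as right child of S.
Insert G: G < N → go left; G > F → go right; G < L → go left. Place as left child of L.
Insert V: V > N → go right; V > O → go right; V < X → go left; V > S → go right; V < W → go left. Place as left child of W.
Insert Q: Q > N → go right; Q > O → go right; Q < X → go left; Q < S → go left. Place as left child of S.
Insert Z: Z > N → go right; Z > O → go right; Z > X → go right. Place as right child of X.
Insert E: E < N → go left; E < F → go left; E > B → go right; E > D → go right. Place as right child of D.
Insert M: M < N → go left; M > F → go right; M > L → go right. Place as right child of L.
Insert Y: Y > N → go right; Y > O → go right; Y > X → go right; Y < Z → go left. Place as left child of Z.
Insert K: K < N → go left; K > F → go right; K < L → go left; K > G → go right. Place as right child of G.

Path to K: N → F → L → G → K, which is 4 edges.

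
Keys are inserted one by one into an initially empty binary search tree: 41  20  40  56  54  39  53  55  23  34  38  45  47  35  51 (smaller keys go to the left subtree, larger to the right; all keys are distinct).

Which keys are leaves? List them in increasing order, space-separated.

Insert 41: tree is empty, so 41 becomes the root.
Insert 20: 20 < 41 → go left. Place as left child of 41.
Insert 40: 40 < 41 → go left; 40 > 20 → go right. Place as right child of 20.
Insert 56: 56 > 41 → go right. Place as right child of 41.
Insert 54: 54 > 41 → go right; 54 < 56 → go left. Place as left child of 56.
Insert 39: 39 < 41 → go left; 39 > 20 → go right; 39 < 40 → go left. Place as left child of 40.
Insert 53: 53 > 41 → go right; 53 < 56 → go left; 53 < 54 → go left. Place as left child of 54.
Insert 55: 55 > 41 → go right; 55 < 56 → go left; 55 > 54 → go right. Place as right child of 54.
Insert 23: 23 < 41 → go left; 23 > 20 → go right; 23 < 40 → go left; 23 < 39 → go left. Place as left child of 39.
Insert 34: 34 < 41 → go left; 34 > 20 → go right; 34 < 40 → go left; 34 < 39 → go left; 34 > 23 → go right. Place as right child of 23.
Insert 38: 38 < 41 → go left; 38 > 20 → go right; 38 < 40 → go left; 38 < 39 → go left; 38 > 23 → go right; 38 > 34 → go right. Place as right child of 34.
Insert 45: 45 > 41 → go right; 45 < 56 → go left; 45 < 54 → go left; 45 < 53 → go left. Place as left child of 53.
Insert 47: 47 > 41 → go right; 47 < 56 → go left; 47 < 54 → go left; 47 < 53 → go left; 47 > 45 → go right. Place as right child of 45.
Insert 35: 35 < 41 → go left; 35 > 20 → go right; 35 < 40 → go left; 35 < 39 → go left; 35 > 23 → go right; 35 > 34 → go right; 35 < 38 → go left. Place as left child of 38.
Insert 51: 51 > 41 → go right; 51 < 56 → go left; 51 < 54 → go left; 51 < 53 → go left; 51 > 45 → go right; 51 > 47 → go right. Place as right child of 47.

35 51 55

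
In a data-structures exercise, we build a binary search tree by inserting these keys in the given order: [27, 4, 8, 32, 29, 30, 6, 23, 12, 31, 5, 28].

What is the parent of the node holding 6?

27: root
4: left child of 27 (depth 1)
8: right child of 4 (depth 2)
32: right child of 27 (depth 1)
29: left child of 32 (depth 2)
30: right child of 29 (depth 3)
6: left child of 8 (depth 3)
23: right child of 8 (depth 3)
12: left child of 23 (depth 4)
31: right child of 30 (depth 4)
5: left child of 6 (depth 4)
28: left child of 29 (depth 3)

8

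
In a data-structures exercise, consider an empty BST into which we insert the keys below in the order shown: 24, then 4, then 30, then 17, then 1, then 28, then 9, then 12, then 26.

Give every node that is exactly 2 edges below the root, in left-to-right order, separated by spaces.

24: root
4: left child of 24 (depth 1)
30: right child of 24 (depth 1)
17: right child of 4 (depth 2)
1: left child of 4 (depth 2)
28: left child of 30 (depth 2)
9: left child of 17 (depth 3)
12: right child of 9 (depth 4)
26: left child of 28 (depth 3)

1 17 28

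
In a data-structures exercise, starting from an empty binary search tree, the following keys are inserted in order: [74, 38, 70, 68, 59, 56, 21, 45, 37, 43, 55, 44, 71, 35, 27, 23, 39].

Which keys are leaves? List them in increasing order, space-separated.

Insert 74: tree is empty, so 74 becomes the root.
Insert 38: 38 < 74 → go left. Place as left child of 74.
Insert 70: 70 < 74 → go left; 70 > 38 → go right. Place as right child of 38.
Insert 68: 68 < 74 → go left; 68 > 38 → go right; 68 < 70 → go left. Place as left child of 70.
Insert 59: 59 < 74 → go left; 59 > 38 → go right; 59 < 70 → go left; 59 < 68 → go left. Place as left child of 68.
Insert 56: 56 < 74 → go left; 56 > 38 → go right; 56 < 70 → go left; 56 < 68 → go left; 56 < 59 → go left. Place as left child of 59.
Insert 21: 21 < 74 → go left; 21 < 38 → go left. Place as left child of 38.
Insert 45: 45 < 74 → go left; 45 > 38 → go right; 45 < 70 → go left; 45 < 68 → go left; 45 < 59 → go left; 45 < 56 → go left. Place as left child of 56.
Insert 37: 37 < 74 → go left; 37 < 38 → go left; 37 > 21 → go right. Place as right child of 21.
Insert 43: 43 < 74 → go left; 43 > 38 → go right; 43 < 70 → go left; 43 < 68 → go left; 43 < 59 → go left; 43 < 56 → go left; 43 < 45 → go left. Place as left child of 45.
Insert 55: 55 < 74 → go left; 55 > 38 → go right; 55 < 70 → go left; 55 < 68 → go left; 55 < 59 → go left; 55 < 56 → go left; 55 > 45 → go right. Place as right child of 45.
Insert 44: 44 < 74 → go left; 44 > 38 → go right; 44 < 70 → go left; 44 < 68 → go left; 44 < 59 → go left; 44 < 56 → go left; 44 < 45 → go left; 44 > 43 → go right. Place as right child of 43.
Insert 71: 71 < 74 → go left; 71 > 38 → go right; 71 > 70 → go right. Place as right child of 70.
Insert 35: 35 < 74 → go left; 35 < 38 → go left; 35 > 21 → go right; 35 < 37 → go left. Place as left child of 37.
Insert 27: 27 < 74 → go left; 27 < 38 → go left; 27 > 21 → go right; 27 < 37 → go left; 27 < 35 → go left. Place as left child of 35.
Insert 23: 23 < 74 → go left; 23 < 38 → go left; 23 > 21 → go right; 23 < 37 → go left; 23 < 35 → go left; 23 < 27 → go left. Place as left child of 27.
Insert 39: 39 < 74 → go left; 39 > 38 → go right; 39 < 70 → go left; 39 < 68 → go left; 39 < 59 → go left; 39 < 56 → go left; 39 < 45 → go left; 39 < 43 → go left. Place as left child of 43.

23 39 44 55 71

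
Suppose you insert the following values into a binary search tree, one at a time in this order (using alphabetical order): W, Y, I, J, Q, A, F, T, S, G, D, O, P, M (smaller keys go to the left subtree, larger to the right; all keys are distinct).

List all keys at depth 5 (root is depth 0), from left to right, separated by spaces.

Insert W: tree is empty, so W becomes the root.
Insert Y: Y > W → go right. Place as right child of W.
Insert I: I < W → go left. Place as left child of W.
Insert J: J < W → go left; J > I → go right. Place as right child of I.
Insert Q: Q < W → go left; Q > I → go right; Q > J → go right. Place as right child of J.
Insert A: A < W → go left; A < I → go left. Place as left child of I.
Insert F: F < W → go left; F < I → go left; F > A → go right. Place as right child of A.
Insert T: T < W → go left; T > I → go right; T > J → go right; T > Q → go right. Place as right child of Q.
Insert S: S < W → go left; S > I → go right; S > J → go right; S > Q → go right; S < T → go left. Place as left child of T.
Insert G: G < W → go left; G < I → go left; G > A → go right; G > F → go right. Place as right child of F.
Insert D: D < W → go left; D < I → go left; D > A → go right; D < F → go left. Place as left child of F.
Insert O: O < W → go left; O > I → go right; O > J → go right; O < Q → go left. Place as left child of Q.
Insert P: P < W → go left; P > I → go right; P > J → go right; P < Q → go left; P > O → go right. Place as right child of O.
Insert M: M < W → go left; M > I → go right; M > J → go right; M < Q → go left; M < O → go left. Place as left child of O.

M P S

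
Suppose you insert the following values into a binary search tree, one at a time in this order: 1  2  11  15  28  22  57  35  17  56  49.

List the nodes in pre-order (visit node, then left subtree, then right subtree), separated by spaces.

Resulting structure (node: left, right):
  1: L=–, R=2
  2: L=–, R=11
  11: L=–, R=15
  15: L=–, R=28
  28: L=22, R=57
  22: L=17, R=–
  57: L=35, R=–
  35: L=–, R=56
  17: L=–, R=–
  56: L=49, R=–
  49: L=–, R=–

1 2 11 15 28 22 17 57 35 56 49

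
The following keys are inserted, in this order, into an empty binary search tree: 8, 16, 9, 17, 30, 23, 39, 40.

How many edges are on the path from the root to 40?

5

8: root
16: right child of 8 (depth 1)
9: left child of 16 (depth 2)
17: right child of 16 (depth 2)
30: right child of 17 (depth 3)
23: left child of 30 (depth 4)
39: right child of 30 (depth 4)
40: right child of 39 (depth 5)

Path to 40: 8 → 16 → 17 → 30 → 39 → 40, which is 5 edges.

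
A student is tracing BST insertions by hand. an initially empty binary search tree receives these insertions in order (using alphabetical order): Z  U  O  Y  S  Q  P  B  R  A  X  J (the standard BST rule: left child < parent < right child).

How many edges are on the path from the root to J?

Z: root
U: left child of Z (depth 1)
O: left child of U (depth 2)
Y: right child of U (depth 2)
S: right child of O (depth 3)
Q: left child of S (depth 4)
P: left child of Q (depth 5)
B: left child of O (depth 3)
R: right child of Q (depth 5)
A: left child of B (depth 4)
X: left child of Y (depth 3)
J: right child of B (depth 4)

Path to J: Z → U → O → B → J, which is 4 edges.

4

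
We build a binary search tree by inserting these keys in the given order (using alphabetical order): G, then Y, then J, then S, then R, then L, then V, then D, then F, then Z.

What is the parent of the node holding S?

J

Insert G: tree is empty, so G becomes the root.
Insert Y: Y > G → go right. Place as right child of G.
Insert J: J > G → go right; J < Y → go left. Place as left child of Y.
Insert S: S > G → go right; S < Y → go left; S > J → go right. Place as right child of J.
Insert R: R > G → go right; R < Y → go left; R > J → go right; R < S → go left. Place as left child of S.
Insert L: L > G → go right; L < Y → go left; L > J → go right; L < S → go left; L < R → go left. Place as left child of R.
Insert V: V > G → go right; V < Y → go left; V > J → go right; V > S → go right. Place as right child of S.
Insert D: D < G → go left. Place as left child of G.
Insert F: F < G → go left; F > D → go right. Place as right child of D.
Insert Z: Z > G → go right; Z > Y → go right. Place as right child of Y.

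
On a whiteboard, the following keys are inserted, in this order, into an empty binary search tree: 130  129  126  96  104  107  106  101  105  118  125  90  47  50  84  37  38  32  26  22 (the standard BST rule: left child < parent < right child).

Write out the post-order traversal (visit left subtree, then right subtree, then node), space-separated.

Resulting structure (node: left, right):
  130: L=129, R=–
  129: L=126, R=–
  126: L=96, R=–
  96: L=90, R=104
  104: L=101, R=107
  107: L=106, R=118
  106: L=105, R=–
  101: L=–, R=–
  105: L=–, R=–
  118: L=–, R=125
  125: L=–, R=–
  90: L=47, R=–
  47: L=37, R=50
  50: L=–, R=84
  84: L=–, R=–
  37: L=32, R=38
  38: L=–, R=–
  32: L=26, R=–
  26: L=22, R=–
  22: L=–, R=–

22 26 32 38 37 84 50 47 90 101 105 106 125 118 107 104 96 126 129 130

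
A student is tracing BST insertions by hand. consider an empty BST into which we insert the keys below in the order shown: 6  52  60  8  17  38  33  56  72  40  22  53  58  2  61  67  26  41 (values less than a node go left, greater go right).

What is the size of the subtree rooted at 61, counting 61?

2

Resulting structure (node: left, right):
  6: L=2, R=52
  52: L=8, R=60
  60: L=56, R=72
  8: L=–, R=17
  17: L=–, R=38
  38: L=33, R=40
  33: L=22, R=–
  56: L=53, R=58
  72: L=61, R=–
  40: L=–, R=41
  22: L=–, R=26
  53: L=–, R=–
  58: L=–, R=–
  2: L=–, R=–
  61: L=–, R=67
  67: L=–, R=–
  26: L=–, R=–
  41: L=–, R=–

Subtree rooted at 61 contains: 61, 67 — 2 nodes.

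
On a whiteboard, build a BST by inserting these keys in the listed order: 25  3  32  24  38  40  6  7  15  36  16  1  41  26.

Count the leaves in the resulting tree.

Resulting structure (node: left, right):
  25: L=3, R=32
  3: L=1, R=24
  32: L=26, R=38
  24: L=6, R=–
  38: L=36, R=40
  40: L=–, R=41
  6: L=–, R=7
  7: L=–, R=15
  15: L=–, R=16
  36: L=–, R=–
  16: L=–, R=–
  1: L=–, R=–
  41: L=–, R=–
  26: L=–, R=–

Leaves: 1, 16, 26, 36, 41 — 5 in total.

5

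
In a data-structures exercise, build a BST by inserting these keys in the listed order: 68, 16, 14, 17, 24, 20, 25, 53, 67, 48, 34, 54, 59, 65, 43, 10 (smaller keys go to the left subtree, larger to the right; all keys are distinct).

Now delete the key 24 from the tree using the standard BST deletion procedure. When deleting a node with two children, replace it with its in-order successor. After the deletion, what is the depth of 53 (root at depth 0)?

4

68: root
16: left child of 68 (depth 1)
14: left child of 16 (depth 2)
17: right child of 16 (depth 2)
24: right child of 17 (depth 3)
20: left child of 24 (depth 4)
25: right child of 24 (depth 4)
53: right child of 25 (depth 5)
67: right child of 53 (depth 6)
48: left child of 53 (depth 6)
34: left child of 48 (depth 7)
54: left child of 67 (depth 7)
59: right child of 54 (depth 8)
65: right child of 59 (depth 9)
43: right child of 34 (depth 8)
10: left child of 14 (depth 3)

Delete 24 (two children — replace with in-order successor).
After deletion, path to 53: 68 → 16 → 17 → 25 → 53.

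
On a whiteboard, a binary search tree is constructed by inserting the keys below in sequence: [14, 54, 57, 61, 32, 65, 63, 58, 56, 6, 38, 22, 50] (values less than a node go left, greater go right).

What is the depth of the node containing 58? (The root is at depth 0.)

4

Insert 14: tree is empty, so 14 becomes the root.
Insert 54: 54 > 14 → go right. Place as right child of 14.
Insert 57: 57 > 14 → go right; 57 > 54 → go right. Place as right child of 54.
Insert 61: 61 > 14 → go right; 61 > 54 → go right; 61 > 57 → go right. Place as right child of 57.
Insert 32: 32 > 14 → go right; 32 < 54 → go left. Place as left child of 54.
Insert 65: 65 > 14 → go right; 65 > 54 → go right; 65 > 57 → go right; 65 > 61 → go right. Place as right child of 61.
Insert 63: 63 > 14 → go right; 63 > 54 → go right; 63 > 57 → go right; 63 > 61 → go right; 63 < 65 → go left. Place as left child of 65.
Insert 58: 58 > 14 → go right; 58 > 54 → go right; 58 > 57 → go right; 58 < 61 → go left. Place as left child of 61.
Insert 56: 56 > 14 → go right; 56 > 54 → go right; 56 < 57 → go left. Place as left child of 57.
Insert 6: 6 < 14 → go left. Place as left child of 14.
Insert 38: 38 > 14 → go right; 38 < 54 → go left; 38 > 32 → go right. Place as right child of 32.
Insert 22: 22 > 14 → go right; 22 < 54 → go left; 22 < 32 → go left. Place as left child of 32.
Insert 50: 50 > 14 → go right; 50 < 54 → go left; 50 > 32 → go right; 50 > 38 → go right. Place as right child of 38.

Path to 58: 14 → 54 → 57 → 61 → 58, which is 4 edges.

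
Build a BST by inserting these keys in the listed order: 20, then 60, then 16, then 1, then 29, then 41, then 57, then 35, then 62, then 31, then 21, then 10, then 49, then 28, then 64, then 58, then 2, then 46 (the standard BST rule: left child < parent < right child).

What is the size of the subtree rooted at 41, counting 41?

Resulting structure (node: left, right):
  20: L=16, R=60
  60: L=29, R=62
  16: L=1, R=–
  1: L=–, R=10
  29: L=21, R=41
  41: L=35, R=57
  57: L=49, R=58
  35: L=31, R=–
  62: L=–, R=64
  31: L=–, R=–
  21: L=–, R=28
  10: L=2, R=–
  49: L=46, R=–
  28: L=–, R=–
  64: L=–, R=–
  58: L=–, R=–
  2: L=–, R=–
  46: L=–, R=–

Subtree rooted at 41 contains: 41, 35, 31, 57, 49, 46, 58 — 7 nodes.

7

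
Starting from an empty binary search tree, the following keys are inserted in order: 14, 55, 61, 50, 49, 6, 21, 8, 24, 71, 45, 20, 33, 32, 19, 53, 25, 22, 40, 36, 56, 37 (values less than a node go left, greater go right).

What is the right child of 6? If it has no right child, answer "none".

14: root
55: right child of 14 (depth 1)
61: right child of 55 (depth 2)
50: left child of 55 (depth 2)
49: left child of 50 (depth 3)
6: left child of 14 (depth 1)
21: left child of 49 (depth 4)
8: right child of 6 (depth 2)
24: right child of 21 (depth 5)
71: right child of 61 (depth 3)
45: right child of 24 (depth 6)
20: left child of 21 (depth 5)
33: left child of 45 (depth 7)
32: left child of 33 (depth 8)
19: left child of 20 (depth 6)
53: right child of 50 (depth 3)
25: left child of 32 (depth 9)
22: left child of 24 (depth 6)
40: right child of 33 (depth 8)
36: left child of 40 (depth 9)
56: left child of 61 (depth 3)
37: right child of 36 (depth 10)

8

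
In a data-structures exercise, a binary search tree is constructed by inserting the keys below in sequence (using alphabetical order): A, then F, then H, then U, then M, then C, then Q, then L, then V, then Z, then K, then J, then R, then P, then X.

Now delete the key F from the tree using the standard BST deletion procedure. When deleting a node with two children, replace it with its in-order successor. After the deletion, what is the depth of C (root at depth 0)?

2

A: root
F: right child of A (depth 1)
H: right child of F (depth 2)
U: right child of H (depth 3)
M: left child of U (depth 4)
C: left child of F (depth 2)
Q: right child of M (depth 5)
L: left child of M (depth 5)
V: right child of U (depth 4)
Z: right child of V (depth 5)
K: left child of L (depth 6)
J: left child of K (depth 7)
R: right child of Q (depth 6)
P: left child of Q (depth 6)
X: left child of Z (depth 6)

Delete F (two children — replace with in-order successor).
After deletion, path to C: A → H → C.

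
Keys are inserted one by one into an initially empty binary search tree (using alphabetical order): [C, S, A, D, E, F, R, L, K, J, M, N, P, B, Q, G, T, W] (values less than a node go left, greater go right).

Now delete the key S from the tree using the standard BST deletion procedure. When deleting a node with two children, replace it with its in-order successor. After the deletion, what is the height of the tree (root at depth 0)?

Resulting structure (node: left, right):
  C: L=A, R=S
  S: L=D, R=T
  A: L=–, R=B
  D: L=–, R=E
  E: L=–, R=F
  F: L=–, R=R
  R: L=L, R=–
  L: L=K, R=M
  K: L=J, R=–
  J: L=G, R=–
  M: L=–, R=N
  N: L=–, R=P
  P: L=–, R=Q
  B: L=–, R=–
  Q: L=–, R=–
  G: L=–, R=–
  T: L=–, R=W
  W: L=–, R=–

Delete S (two children — replace with in-order successor).
After deletion, deepest node is Q at depth 10.

10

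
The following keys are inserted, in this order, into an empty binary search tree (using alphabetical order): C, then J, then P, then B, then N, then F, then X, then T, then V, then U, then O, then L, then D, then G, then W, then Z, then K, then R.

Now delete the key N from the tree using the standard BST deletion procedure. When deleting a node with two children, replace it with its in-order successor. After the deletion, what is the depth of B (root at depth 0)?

1

C: root
J: right child of C (depth 1)
P: right child of J (depth 2)
B: left child of C (depth 1)
N: left child of P (depth 3)
F: left child of J (depth 2)
X: right child of P (depth 3)
T: left child of X (depth 4)
V: right child of T (depth 5)
U: left child of V (depth 6)
O: right child of N (depth 4)
L: left child of N (depth 4)
D: left child of F (depth 3)
G: right child of F (depth 3)
W: right child of V (depth 6)
Z: right child of X (depth 4)
K: left child of L (depth 5)
R: left child of T (depth 5)

Delete N (two children — replace with in-order successor).
After deletion, path to B: C → B.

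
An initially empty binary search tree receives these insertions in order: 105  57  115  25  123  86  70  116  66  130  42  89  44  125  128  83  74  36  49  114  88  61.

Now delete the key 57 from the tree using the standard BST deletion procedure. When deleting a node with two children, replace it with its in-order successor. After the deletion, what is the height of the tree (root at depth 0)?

105: root
57: left child of 105 (depth 1)
115: right child of 105 (depth 1)
25: left child of 57 (depth 2)
123: right child of 115 (depth 2)
86: right child of 57 (depth 2)
70: left child of 86 (depth 3)
116: left child of 123 (depth 3)
66: left child of 70 (depth 4)
130: right child of 123 (depth 3)
42: right child of 25 (depth 3)
89: right child of 86 (depth 3)
44: right child of 42 (depth 4)
125: left child of 130 (depth 4)
128: right child of 125 (depth 5)
83: right child of 70 (depth 4)
74: left child of 83 (depth 5)
36: left child of 42 (depth 4)
49: right child of 44 (depth 5)
114: left child of 115 (depth 2)
88: left child of 89 (depth 4)
61: left child of 66 (depth 5)

Delete 57 (two children — replace with in-order successor).
After deletion, deepest node is 128 at depth 5.

5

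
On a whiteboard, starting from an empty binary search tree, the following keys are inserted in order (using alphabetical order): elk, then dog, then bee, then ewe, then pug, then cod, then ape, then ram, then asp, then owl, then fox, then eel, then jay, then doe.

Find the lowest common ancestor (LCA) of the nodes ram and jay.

elk: root
dog: left child of elk (depth 1)
bee: left child of dog (depth 2)
ewe: right child of elk (depth 1)
pug: right child of ewe (depth 2)
cod: right child of bee (depth 3)
ape: left child of bee (depth 3)
ram: right child of pug (depth 3)
asp: right child of ape (depth 4)
owl: left child of pug (depth 3)
fox: left child of owl (depth 4)
eel: right child of dog (depth 2)
jay: right child of fox (depth 5)
doe: right child of cod (depth 4)

Path to ram: elk → ewe → pug → ram
Path to jay: elk → ewe → pug → owl → fox → jay
The paths share a prefix ending at pug, then split left and right.

pug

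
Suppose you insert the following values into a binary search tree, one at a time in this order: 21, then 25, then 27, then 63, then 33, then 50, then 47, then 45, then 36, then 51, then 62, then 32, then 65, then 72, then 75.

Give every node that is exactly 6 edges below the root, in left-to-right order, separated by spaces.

47 51 75

Resulting structure (node: left, right):
  21: L=–, R=25
  25: L=–, R=27
  27: L=–, R=63
  63: L=33, R=65
  33: L=32, R=50
  50: L=47, R=51
  47: L=45, R=–
  45: L=36, R=–
  36: L=–, R=–
  51: L=–, R=62
  62: L=–, R=–
  32: L=–, R=–
  65: L=–, R=72
  72: L=–, R=75
  75: L=–, R=–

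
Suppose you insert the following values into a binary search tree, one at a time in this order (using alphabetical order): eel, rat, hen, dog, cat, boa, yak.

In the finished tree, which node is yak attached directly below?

rat

Insert eel: tree is empty, so eel becomes the root.
Insert rat: rat > eel → go right. Place as right child of eel.
Insert hen: hen > eel → go right; hen < rat → go left. Place as left child of rat.
Insert dog: dog < eel → go left. Place as left child of eel.
Insert cat: cat < eel → go left; cat < dog → go left. Place as left child of dog.
Insert boa: boa < eel → go left; boa < dog → go left; boa < cat → go left. Place as left child of cat.
Insert yak: yak > eel → go right; yak > rat → go right. Place as right child of rat.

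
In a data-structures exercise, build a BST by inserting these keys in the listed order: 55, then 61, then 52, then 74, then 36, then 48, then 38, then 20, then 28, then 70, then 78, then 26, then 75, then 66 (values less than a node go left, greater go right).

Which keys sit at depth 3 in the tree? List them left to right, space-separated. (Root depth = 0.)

20 48 70 78

Insert 55: tree is empty, so 55 becomes the root.
Insert 61: 61 > 55 → go right. Place as right child of 55.
Insert 52: 52 < 55 → go left. Place as left child of 55.
Insert 74: 74 > 55 → go right; 74 > 61 → go right. Place as right child of 61.
Insert 36: 36 < 55 → go left; 36 < 52 → go left. Place as left child of 52.
Insert 48: 48 < 55 → go left; 48 < 52 → go left; 48 > 36 → go right. Place as right child of 36.
Insert 38: 38 < 55 → go left; 38 < 52 → go left; 38 > 36 → go right; 38 < 48 → go left. Place as left child of 48.
Insert 20: 20 < 55 → go left; 20 < 52 → go left; 20 < 36 → go left. Place as left child of 36.
Insert 28: 28 < 55 → go left; 28 < 52 → go left; 28 < 36 → go left; 28 > 20 → go right. Place as right child of 20.
Insert 70: 70 > 55 → go right; 70 > 61 → go right; 70 < 74 → go left. Place as left child of 74.
Insert 78: 78 > 55 → go right; 78 > 61 → go right; 78 > 74 → go right. Place as right child of 74.
Insert 26: 26 < 55 → go left; 26 < 52 → go left; 26 < 36 → go left; 26 > 20 → go right; 26 < 28 → go left. Place as left child of 28.
Insert 75: 75 > 55 → go right; 75 > 61 → go right; 75 > 74 → go right; 75 < 78 → go left. Place as left child of 78.
Insert 66: 66 > 55 → go right; 66 > 61 → go right; 66 < 74 → go left; 66 < 70 → go left. Place as left child of 70.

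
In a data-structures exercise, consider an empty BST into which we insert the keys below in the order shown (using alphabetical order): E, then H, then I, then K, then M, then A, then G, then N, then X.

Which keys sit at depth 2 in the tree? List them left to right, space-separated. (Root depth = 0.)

E: root
H: right child of E (depth 1)
I: right child of H (depth 2)
K: right child of I (depth 3)
M: right child of K (depth 4)
A: left child of E (depth 1)
G: left child of H (depth 2)
N: right child of M (depth 5)
X: right child of N (depth 6)

G I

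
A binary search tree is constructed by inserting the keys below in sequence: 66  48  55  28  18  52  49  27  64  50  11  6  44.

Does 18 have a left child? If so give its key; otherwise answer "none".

66: root
48: left child of 66 (depth 1)
55: right child of 48 (depth 2)
28: left child of 48 (depth 2)
18: left child of 28 (depth 3)
52: left child of 55 (depth 3)
49: left child of 52 (depth 4)
27: right child of 18 (depth 4)
64: right child of 55 (depth 3)
50: right child of 49 (depth 5)
11: left child of 18 (depth 4)
6: left child of 11 (depth 5)
44: right child of 28 (depth 3)

11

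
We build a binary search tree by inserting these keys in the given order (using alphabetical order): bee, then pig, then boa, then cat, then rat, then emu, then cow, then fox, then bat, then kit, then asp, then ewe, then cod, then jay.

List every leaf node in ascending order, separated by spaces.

asp cod ewe jay rat

bee: root
pig: right child of bee (depth 1)
boa: left child of pig (depth 2)
cat: right child of boa (depth 3)
rat: right child of pig (depth 2)
emu: right child of cat (depth 4)
cow: left child of emu (depth 5)
fox: right child of emu (depth 5)
bat: left child of bee (depth 1)
kit: right child of fox (depth 6)
asp: left child of bat (depth 2)
ewe: left child of fox (depth 6)
cod: left child of cow (depth 6)
jay: left child of kit (depth 7)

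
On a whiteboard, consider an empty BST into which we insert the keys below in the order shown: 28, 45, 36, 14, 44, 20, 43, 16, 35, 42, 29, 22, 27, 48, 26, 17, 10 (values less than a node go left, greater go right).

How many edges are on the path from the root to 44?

3

Resulting structure (node: left, right):
  28: L=14, R=45
  45: L=36, R=48
  36: L=35, R=44
  14: L=10, R=20
  44: L=43, R=–
  20: L=16, R=22
  43: L=42, R=–
  16: L=–, R=17
  35: L=29, R=–
  42: L=–, R=–
  29: L=–, R=–
  22: L=–, R=27
  27: L=26, R=–
  48: L=–, R=–
  26: L=–, R=–
  17: L=–, R=–
  10: L=–, R=–

Path to 44: 28 → 45 → 36 → 44, which is 3 edges.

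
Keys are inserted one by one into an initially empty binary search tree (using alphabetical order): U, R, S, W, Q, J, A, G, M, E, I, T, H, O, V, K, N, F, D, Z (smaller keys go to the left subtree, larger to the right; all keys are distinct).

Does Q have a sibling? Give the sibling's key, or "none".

U: root
R: left child of U (depth 1)
S: right child of R (depth 2)
W: right child of U (depth 1)
Q: left child of R (depth 2)
J: left child of Q (depth 3)
A: left child of J (depth 4)
G: right child of A (depth 5)
M: right child of J (depth 4)
E: left child of G (depth 6)
I: right child of G (depth 6)
T: right child of S (depth 3)
H: left child of I (depth 7)
O: right child of M (depth 5)
V: left child of W (depth 2)
K: left child of M (depth 5)
N: left child of O (depth 6)
F: right child of E (depth 7)
D: left child of E (depth 7)
Z: right child of W (depth 2)

Q's parent is R; the other child of R is S.

S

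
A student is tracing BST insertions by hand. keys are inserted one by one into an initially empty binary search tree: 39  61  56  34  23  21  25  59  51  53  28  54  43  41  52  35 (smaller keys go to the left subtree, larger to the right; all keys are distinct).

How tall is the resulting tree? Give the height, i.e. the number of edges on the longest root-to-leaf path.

5

Resulting structure (node: left, right):
  39: L=34, R=61
  61: L=56, R=–
  56: L=51, R=59
  34: L=23, R=35
  23: L=21, R=25
  21: L=–, R=–
  25: L=–, R=28
  59: L=–, R=–
  51: L=43, R=53
  53: L=52, R=54
  28: L=–, R=–
  54: L=–, R=–
  43: L=41, R=–
  41: L=–, R=–
  52: L=–, R=–
  35: L=–, R=–

The deepest node is 54 at depth 5.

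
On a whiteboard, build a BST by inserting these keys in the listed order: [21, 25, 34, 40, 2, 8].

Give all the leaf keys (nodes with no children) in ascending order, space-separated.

Insert 21: tree is empty, so 21 becomes the root.
Insert 25: 25 > 21 → go right. Place as right child of 21.
Insert 34: 34 > 21 → go right; 34 > 25 → go right. Place as right child of 25.
Insert 40: 40 > 21 → go right; 40 > 25 → go right; 40 > 34 → go right. Place as right child of 34.
Insert 2: 2 < 21 → go left. Place as left child of 21.
Insert 8: 8 < 21 → go left; 8 > 2 → go right. Place as right child of 2.

8 40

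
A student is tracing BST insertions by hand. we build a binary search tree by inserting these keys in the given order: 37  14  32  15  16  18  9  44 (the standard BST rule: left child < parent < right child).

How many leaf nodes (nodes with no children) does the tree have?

3

Insert 37: tree is empty, so 37 becomes the root.
Insert 14: 14 < 37 → go left. Place as left child of 37.
Insert 32: 32 < 37 → go left; 32 > 14 → go right. Place as right child of 14.
Insert 15: 15 < 37 → go left; 15 > 14 → go right; 15 < 32 → go left. Place as left child of 32.
Insert 16: 16 < 37 → go left; 16 > 14 → go right; 16 < 32 → go left; 16 > 15 → go right. Place as right child of 15.
Insert 18: 18 < 37 → go left; 18 > 14 → go right; 18 < 32 → go left; 18 > 15 → go right; 18 > 16 → go right. Place as right child of 16.
Insert 9: 9 < 37 → go left; 9 < 14 → go left. Place as left child of 14.
Insert 44: 44 > 37 → go right. Place as right child of 37.

Leaves: 9, 18, 44 — 3 in total.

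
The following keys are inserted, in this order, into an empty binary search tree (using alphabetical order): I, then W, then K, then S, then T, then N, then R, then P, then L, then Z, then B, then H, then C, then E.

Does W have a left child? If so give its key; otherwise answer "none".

Insert I: tree is empty, so I becomes the root.
Insert W: W > I → go right. Place as right child of I.
Insert K: K > I → go right; K < W → go left. Place as left child of W.
Insert S: S > I → go right; S < W → go left; S > K → go right. Place as right child of K.
Insert T: T > I → go right; T < W → go left; T > K → go right; T > S → go right. Place as right child of S.
Insert N: N > I → go right; N < W → go left; N > K → go right; N < S → go left. Place as left child of S.
Insert R: R > I → go right; R < W → go left; R > K → go right; R < S → go left; R > N → go right. Place as right child of N.
Insert P: P > I → go right; P < W → go left; P > K → go right; P < S → go left; P > N → go right; P < R → go left. Place as left child of R.
Insert L: L > I → go right; L < W → go left; L > K → go right; L < S → go left; L < N → go left. Place as left child of N.
Insert Z: Z > I → go right; Z > W → go right. Place as right child of W.
Insert B: B < I → go left. Place as left child of I.
Insert H: H < I → go left; H > B → go right. Place as right child of B.
Insert C: C < I → go left; C > B → go right; C < H → go left. Place as left child of H.
Insert E: E < I → go left; E > B → go right; E < H → go left; E > C → go right. Place as right child of C.

K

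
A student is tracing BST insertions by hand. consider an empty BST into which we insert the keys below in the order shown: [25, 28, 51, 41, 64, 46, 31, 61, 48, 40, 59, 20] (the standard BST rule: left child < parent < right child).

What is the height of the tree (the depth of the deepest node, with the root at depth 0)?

5

Insert 25: tree is empty, so 25 becomes the root.
Insert 28: 28 > 25 → go right. Place as right child of 25.
Insert 51: 51 > 25 → go right; 51 > 28 → go right. Place as right child of 28.
Insert 41: 41 > 25 → go right; 41 > 28 → go right; 41 < 51 → go left. Place as left child of 51.
Insert 64: 64 > 25 → go right; 64 > 28 → go right; 64 > 51 → go right. Place as right child of 51.
Insert 46: 46 > 25 → go right; 46 > 28 → go right; 46 < 51 → go left; 46 > 41 → go right. Place as right child of 41.
Insert 31: 31 > 25 → go right; 31 > 28 → go right; 31 < 51 → go left; 31 < 41 → go left. Place as left child of 41.
Insert 61: 61 > 25 → go right; 61 > 28 → go right; 61 > 51 → go right; 61 < 64 → go left. Place as left child of 64.
Insert 48: 48 > 25 → go right; 48 > 28 → go right; 48 < 51 → go left; 48 > 41 → go right; 48 > 46 → go right. Place as right child of 46.
Insert 40: 40 > 25 → go right; 40 > 28 → go right; 40 < 51 → go left; 40 < 41 → go left; 40 > 31 → go right. Place as right child of 31.
Insert 59: 59 > 25 → go right; 59 > 28 → go right; 59 > 51 → go right; 59 < 64 → go left; 59 < 61 → go left. Place as left child of 61.
Insert 20: 20 < 25 → go left. Place as left child of 25.

The deepest node is 48 at depth 5.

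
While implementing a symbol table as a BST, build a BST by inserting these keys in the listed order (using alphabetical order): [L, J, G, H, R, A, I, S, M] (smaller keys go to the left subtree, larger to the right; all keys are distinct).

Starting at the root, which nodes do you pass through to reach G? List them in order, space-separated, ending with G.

Insert L: tree is empty, so L becomes the root.
Insert J: J < L → go left. Place as left child of L.
Insert G: G < L → go left; G < J → go left. Place as left child of J.
Insert H: H < L → go left; H < J → go left; H > G → go right. Place as right child of G.
Insert R: R > L → go right. Place as right child of L.
Insert A: A < L → go left; A < J → go left; A < G → go left. Place as left child of G.
Insert I: I < L → go left; I < J → go left; I > G → go right; I > H → go right. Place as right child of H.
Insert S: S > L → go right; S > R → go right. Place as right child of R.
Insert M: M > L → go right; M < R → go left. Place as left child of R.

L J G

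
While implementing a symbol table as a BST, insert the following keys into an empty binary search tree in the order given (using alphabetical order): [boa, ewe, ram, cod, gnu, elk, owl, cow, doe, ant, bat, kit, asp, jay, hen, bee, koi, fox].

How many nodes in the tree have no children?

6

Insert boa: tree is empty, so boa becomes the root.
Insert ewe: ewe > boa → go right. Place as right child of boa.
Insert ram: ram > boa → go right; ram > ewe → go right. Place as right child of ewe.
Insert cod: cod > boa → go right; cod < ewe → go left. Place as left child of ewe.
Insert gnu: gnu > boa → go right; gnu > ewe → go right; gnu < ram → go left. Place as left child of ram.
Insert elk: elk > boa → go right; elk < ewe → go left; elk > cod → go right. Place as right child of cod.
Insert owl: owl > boa → go right; owl > ewe → go right; owl < ram → go left; owl > gnu → go right. Place as right child of gnu.
Insert cow: cow > boa → go right; cow < ewe → go left; cow > cod → go right; cow < elk → go left. Place as left child of elk.
Insert doe: doe > boa → go right; doe < ewe → go left; doe > cod → go right; doe < elk → go left; doe > cow → go right. Place as right child of cow.
Insert ant: ant < boa → go left. Place as left child of boa.
Insert bat: bat < boa → go left; bat > ant → go right. Place as right child of ant.
Insert kit: kit > boa → go right; kit > ewe → go right; kit < ram → go left; kit > gnu → go right; kit < owl → go left. Place as left child of owl.
Insert asp: asp < boa → go left; asp > ant → go right; asp < bat → go left. Place as left child of bat.
Insert jay: jay > boa → go right; jay > ewe → go right; jay < ram → go left; jay > gnu → go right; jay < owl → go left; jay < kit → go left. Place as left child of kit.
Insert hen: hen > boa → go right; hen > ewe → go right; hen < ram → go left; hen > gnu → go right; hen < owl → go left; hen < kit → go left; hen < jay → go left. Place as left child of jay.
Insert bee: bee < boa → go left; bee > ant → go right; bee > bat → go right. Place as right child of bat.
Insert koi: koi > boa → go right; koi > ewe → go right; koi < ram → go left; koi > gnu → go right; koi < owl → go left; koi > kit → go right. Place as right child of kit.
Insert fox: fox > boa → go right; fox > ewe → go right; fox < ram → go left; fox < gnu → go left. Place as left child of gnu.

Leaves: asp, bee, doe, fox, hen, koi — 6 in total.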